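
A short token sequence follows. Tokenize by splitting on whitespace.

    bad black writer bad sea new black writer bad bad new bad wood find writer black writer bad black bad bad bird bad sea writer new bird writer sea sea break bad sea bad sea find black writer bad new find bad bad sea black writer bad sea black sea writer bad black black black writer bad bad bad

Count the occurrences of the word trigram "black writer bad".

6

Scanning the 57 overlapping trigram windows for "black writer bad":
  position 2–4: black writer bad
  position 7–9: black writer bad
  position 16–18: black writer bad
  position 37–39: black writer bad
  position 45–47: black writer bad
  position 55–57: black writer bad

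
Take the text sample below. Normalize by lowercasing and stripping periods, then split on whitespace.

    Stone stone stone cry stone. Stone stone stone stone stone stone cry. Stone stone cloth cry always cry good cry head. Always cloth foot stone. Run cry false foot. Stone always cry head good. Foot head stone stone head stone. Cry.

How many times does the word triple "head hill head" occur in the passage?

0

Scanning the 39 overlapping trigram windows for "head hill head":
  (none found)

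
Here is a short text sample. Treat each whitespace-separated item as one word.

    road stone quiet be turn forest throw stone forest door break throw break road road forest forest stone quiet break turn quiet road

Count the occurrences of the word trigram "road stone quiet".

Scanning the 21 overlapping trigram windows for "road stone quiet":
  position 1–3: road stone quiet

1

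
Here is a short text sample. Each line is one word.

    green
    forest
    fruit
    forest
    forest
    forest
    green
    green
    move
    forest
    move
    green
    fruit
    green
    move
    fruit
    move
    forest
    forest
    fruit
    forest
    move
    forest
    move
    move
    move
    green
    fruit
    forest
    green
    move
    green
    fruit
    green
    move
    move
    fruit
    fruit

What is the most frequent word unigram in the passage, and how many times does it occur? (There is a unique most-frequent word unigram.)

Unigram frequencies (highest first):
  move: 11
  forest: 10
  green: 9
  fruit: 8

"move", 11 times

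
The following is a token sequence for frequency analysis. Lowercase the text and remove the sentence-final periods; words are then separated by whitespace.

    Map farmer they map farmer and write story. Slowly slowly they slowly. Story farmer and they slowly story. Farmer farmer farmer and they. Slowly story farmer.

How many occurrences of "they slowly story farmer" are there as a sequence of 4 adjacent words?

3

Scanning the 23 overlapping 4-gram windows for "they slowly story farmer":
  position 11–14: they slowly story farmer
  position 16–19: they slowly story farmer
  position 23–26: they slowly story farmer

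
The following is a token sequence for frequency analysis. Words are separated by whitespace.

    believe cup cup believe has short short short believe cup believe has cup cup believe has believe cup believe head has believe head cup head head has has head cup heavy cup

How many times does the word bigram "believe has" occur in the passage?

Scanning the 31 overlapping bigram windows for "believe has":
  position 4–5: believe has
  position 11–12: believe has
  position 15–16: believe has

3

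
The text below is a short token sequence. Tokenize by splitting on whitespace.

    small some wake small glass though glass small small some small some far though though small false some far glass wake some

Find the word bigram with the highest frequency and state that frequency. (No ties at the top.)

Bigram frequencies (highest first):
  small some: 3
  some far: 2
  some wake: 1
  wake small: 1
  small glass: 1
  glass though: 1
  … (12 more, each ≤ 1)

"small some", 3 times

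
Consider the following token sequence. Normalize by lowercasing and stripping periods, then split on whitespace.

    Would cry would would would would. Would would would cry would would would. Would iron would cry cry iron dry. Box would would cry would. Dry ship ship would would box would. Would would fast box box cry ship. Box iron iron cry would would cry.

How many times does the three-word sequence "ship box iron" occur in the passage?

Scanning the 44 overlapping trigram windows for "ship box iron":
  position 39–41: ship box iron

1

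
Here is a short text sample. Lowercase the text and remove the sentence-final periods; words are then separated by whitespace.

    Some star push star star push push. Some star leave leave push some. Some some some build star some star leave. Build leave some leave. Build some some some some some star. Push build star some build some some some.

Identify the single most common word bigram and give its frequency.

Bigram frequencies (highest first):
  some some: 9
  some star: 4
  star push: 3
  push some: 2
  star leave: 2
  some build: 2
  … (13 more, each ≤ 2)

"some some", 9 times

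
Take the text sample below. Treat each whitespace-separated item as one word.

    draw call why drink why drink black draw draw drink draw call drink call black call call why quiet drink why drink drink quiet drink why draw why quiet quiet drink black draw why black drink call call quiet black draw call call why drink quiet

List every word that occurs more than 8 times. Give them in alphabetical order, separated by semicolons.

Unigram counts meeting the condition (more than 8 times):
  call: 9
  drink: 11

call; drink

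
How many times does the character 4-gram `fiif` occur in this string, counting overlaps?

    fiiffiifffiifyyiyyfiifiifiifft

Sliding a length-4 window over the 30 characters (27 positions):
  position 1–4: fiif
  position 5–8: fiif
  position 10–13: fiif
  position 19–22: fiif
  position 22–25: fiif
  position 25–28: fiif

6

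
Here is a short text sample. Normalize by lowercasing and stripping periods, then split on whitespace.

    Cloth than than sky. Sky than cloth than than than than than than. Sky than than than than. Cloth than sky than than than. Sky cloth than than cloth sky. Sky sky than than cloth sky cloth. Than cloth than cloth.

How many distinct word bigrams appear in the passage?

41 tokens → 40 bigram windows in total.
Repeated bigrams (each contributes count−1 duplicates):
  than than: 13
  cloth than: 6
  than cloth: 6
  sky than: 4
  than sky: 4
  sky sky: 3
  cloth sky: 2
  sky cloth: 2
32 duplicate windows → 40 − 32 = 8 distinct.

8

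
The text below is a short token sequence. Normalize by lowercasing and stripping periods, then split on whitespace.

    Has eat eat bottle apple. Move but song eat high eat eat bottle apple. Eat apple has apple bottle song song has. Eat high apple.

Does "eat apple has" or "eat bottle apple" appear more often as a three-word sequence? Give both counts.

"eat apple has": 1 occurrence
"eat bottle apple": 2 occurrences

"eat bottle apple" (2 vs 1)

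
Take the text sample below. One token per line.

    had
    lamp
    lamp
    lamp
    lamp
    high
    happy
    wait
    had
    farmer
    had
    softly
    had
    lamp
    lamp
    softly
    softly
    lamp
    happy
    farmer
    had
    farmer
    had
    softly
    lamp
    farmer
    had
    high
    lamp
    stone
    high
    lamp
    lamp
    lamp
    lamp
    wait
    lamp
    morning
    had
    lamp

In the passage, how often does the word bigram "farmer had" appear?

Scanning the 39 overlapping bigram windows for "farmer had":
  position 10–11: farmer had
  position 20–21: farmer had
  position 22–23: farmer had
  position 26–27: farmer had

4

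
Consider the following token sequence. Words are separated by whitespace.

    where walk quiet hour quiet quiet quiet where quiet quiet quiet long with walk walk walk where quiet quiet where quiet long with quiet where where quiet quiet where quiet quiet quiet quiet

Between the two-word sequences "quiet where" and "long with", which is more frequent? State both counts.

"quiet where": 4 occurrences
"long with": 2 occurrences

"quiet where" (4 vs 2)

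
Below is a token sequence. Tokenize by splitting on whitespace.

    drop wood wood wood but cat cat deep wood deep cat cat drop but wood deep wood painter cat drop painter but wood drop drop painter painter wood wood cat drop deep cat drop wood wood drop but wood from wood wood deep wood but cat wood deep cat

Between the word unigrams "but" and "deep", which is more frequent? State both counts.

"but": 5 occurrences
"deep": 6 occurrences

"deep" (6 vs 5)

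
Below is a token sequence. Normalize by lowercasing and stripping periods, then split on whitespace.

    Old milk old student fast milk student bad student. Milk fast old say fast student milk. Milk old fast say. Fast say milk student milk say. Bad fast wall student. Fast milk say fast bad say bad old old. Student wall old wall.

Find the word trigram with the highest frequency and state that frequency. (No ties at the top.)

"student fast milk", 2 times

Trigram frequencies (highest first):
  student fast milk: 2
  old milk old: 1
  milk old student: 1
  old student fast: 1
  fast milk student: 1
  milk student bad: 1
  … (34 more, each ≤ 1)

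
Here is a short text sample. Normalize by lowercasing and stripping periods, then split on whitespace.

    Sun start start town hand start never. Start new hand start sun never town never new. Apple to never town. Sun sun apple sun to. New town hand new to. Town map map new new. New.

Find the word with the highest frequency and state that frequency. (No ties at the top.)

"new", 7 times

Unigram frequencies (highest first):
  new: 7
  sun: 5
  start: 5
  town: 5
  never: 4
  hand: 3
  … (3 more, each ≤ 3)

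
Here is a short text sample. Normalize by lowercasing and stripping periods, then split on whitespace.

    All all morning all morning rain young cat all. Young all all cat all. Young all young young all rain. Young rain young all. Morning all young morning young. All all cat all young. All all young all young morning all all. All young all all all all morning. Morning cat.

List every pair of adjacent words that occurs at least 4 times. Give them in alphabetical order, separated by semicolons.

all all; all morning; all young; young all

Bigram counts meeting the condition (at least 4 times):
  all all: 9
  all morning: 4
  all young: 8
  young all: 8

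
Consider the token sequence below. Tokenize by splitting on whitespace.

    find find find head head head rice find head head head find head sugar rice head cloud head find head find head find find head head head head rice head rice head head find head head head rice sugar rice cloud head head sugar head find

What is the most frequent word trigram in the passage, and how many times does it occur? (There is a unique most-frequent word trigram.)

"head head head", 5 times

Trigram frequencies (highest first):
  head head head: 5
  find head head: 4
  head find head: 4
  head head rice: 3
  find find head: 2
  head head find: 2
  … (22 more, each ≤ 2)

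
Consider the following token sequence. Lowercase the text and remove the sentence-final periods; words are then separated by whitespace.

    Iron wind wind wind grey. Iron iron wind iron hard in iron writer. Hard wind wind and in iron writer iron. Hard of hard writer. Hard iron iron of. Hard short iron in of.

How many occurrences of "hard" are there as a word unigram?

6

Scanning the 34 tokens for "hard":
  position 10: hard
  position 14: hard
  position 22: hard
  position 24: hard
  position 26: hard
  position 30: hard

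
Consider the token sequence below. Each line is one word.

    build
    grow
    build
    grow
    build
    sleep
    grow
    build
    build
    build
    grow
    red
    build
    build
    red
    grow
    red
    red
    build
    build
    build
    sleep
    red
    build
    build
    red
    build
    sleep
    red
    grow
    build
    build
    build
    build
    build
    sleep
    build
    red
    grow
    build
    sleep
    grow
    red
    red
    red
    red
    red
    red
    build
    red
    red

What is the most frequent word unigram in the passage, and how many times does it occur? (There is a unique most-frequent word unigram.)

"build", 22 times

Unigram frequencies (highest first):
  build: 22
  red: 16
  grow: 8
  sleep: 5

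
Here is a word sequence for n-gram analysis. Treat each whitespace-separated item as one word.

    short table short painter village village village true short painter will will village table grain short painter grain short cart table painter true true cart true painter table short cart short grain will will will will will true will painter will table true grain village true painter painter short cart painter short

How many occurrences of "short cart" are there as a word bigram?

3

Scanning the 51 overlapping bigram windows for "short cart":
  position 19–20: short cart
  position 29–30: short cart
  position 49–50: short cart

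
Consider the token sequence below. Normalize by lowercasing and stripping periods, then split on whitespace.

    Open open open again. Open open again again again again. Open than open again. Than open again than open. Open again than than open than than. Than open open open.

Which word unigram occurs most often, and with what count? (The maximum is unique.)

Unigram frequencies (highest first):
  open: 14
  again: 8
  than: 8

"open", 14 times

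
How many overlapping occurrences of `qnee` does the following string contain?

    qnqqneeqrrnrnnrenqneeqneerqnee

Sliding a length-4 window over the 30 characters (27 positions):
  position 4–7: qnee
  position 18–21: qnee
  position 22–25: qnee
  position 27–30: qnee

4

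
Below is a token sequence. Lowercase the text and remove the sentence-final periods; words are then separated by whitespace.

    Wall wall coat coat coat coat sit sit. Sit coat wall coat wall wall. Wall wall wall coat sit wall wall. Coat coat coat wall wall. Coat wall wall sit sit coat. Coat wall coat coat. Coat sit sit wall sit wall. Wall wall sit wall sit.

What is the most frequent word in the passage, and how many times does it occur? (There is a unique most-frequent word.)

"wall", 20 times

Unigram frequencies (highest first):
  wall: 20
  coat: 16
  sit: 11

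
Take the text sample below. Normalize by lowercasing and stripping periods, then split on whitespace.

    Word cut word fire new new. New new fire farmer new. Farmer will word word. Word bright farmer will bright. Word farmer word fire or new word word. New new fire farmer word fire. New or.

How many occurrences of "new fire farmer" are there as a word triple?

Scanning the 34 overlapping trigram windows for "new fire farmer":
  position 8–10: new fire farmer
  position 30–32: new fire farmer

2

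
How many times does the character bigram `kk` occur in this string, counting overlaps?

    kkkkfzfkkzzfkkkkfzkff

Sliding a length-2 window over the 21 characters (20 positions):
  position 1–2: kk
  position 2–3: kk
  position 3–4: kk
  position 8–9: kk
  position 13–14: kk
  position 14–15: kk
  position 15–16: kk

7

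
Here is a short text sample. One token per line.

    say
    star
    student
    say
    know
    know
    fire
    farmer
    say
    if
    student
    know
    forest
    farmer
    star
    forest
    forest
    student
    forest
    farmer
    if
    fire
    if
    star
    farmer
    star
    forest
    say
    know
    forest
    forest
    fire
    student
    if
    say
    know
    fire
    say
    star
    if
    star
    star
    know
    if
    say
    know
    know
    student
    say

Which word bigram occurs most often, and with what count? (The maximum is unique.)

Bigram frequencies (highest first):
  say know: 4
  say star: 2
  student say: 2
  know know: 2
  know fire: 2
  know forest: 2
  … (28 more, each ≤ 2)

"say know", 4 times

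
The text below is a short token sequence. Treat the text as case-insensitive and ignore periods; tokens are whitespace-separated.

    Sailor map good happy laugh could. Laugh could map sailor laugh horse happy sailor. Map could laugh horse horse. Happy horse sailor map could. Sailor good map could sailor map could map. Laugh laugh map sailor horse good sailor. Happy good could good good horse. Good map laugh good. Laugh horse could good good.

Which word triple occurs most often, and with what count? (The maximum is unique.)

"sailor map could", 3 times

Trigram frequencies (highest first):
  sailor map could: 3
  map could sailor: 2
  could good good: 2
  sailor map good: 1
  map good happy: 1
  good happy laugh: 1
  … (42 more, each ≤ 1)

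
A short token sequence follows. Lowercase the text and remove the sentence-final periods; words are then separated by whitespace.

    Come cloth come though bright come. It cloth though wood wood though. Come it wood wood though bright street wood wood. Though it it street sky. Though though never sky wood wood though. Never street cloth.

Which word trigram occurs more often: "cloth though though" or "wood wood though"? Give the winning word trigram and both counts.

"wood wood though" (4 vs 0)

"cloth though though": 0 occurrences
"wood wood though": 4 occurrences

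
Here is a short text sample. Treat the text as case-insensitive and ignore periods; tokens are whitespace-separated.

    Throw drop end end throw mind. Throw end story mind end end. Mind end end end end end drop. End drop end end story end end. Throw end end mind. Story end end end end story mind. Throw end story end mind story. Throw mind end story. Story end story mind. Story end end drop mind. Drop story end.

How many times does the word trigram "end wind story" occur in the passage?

0

Scanning the 57 overlapping trigram windows for "end wind story":
  (none found)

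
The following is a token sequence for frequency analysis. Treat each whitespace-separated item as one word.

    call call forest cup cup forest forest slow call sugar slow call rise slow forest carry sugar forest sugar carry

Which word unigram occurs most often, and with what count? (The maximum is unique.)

Unigram frequencies (highest first):
  forest: 5
  call: 4
  slow: 3
  sugar: 3
  cup: 2
  carry: 2
  … (1 more, each ≤ 1)

"forest", 5 times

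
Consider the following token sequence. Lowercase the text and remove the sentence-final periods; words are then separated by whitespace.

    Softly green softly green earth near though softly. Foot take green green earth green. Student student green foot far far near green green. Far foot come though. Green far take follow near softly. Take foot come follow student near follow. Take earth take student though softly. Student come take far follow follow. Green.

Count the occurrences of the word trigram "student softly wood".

0

Scanning the 51 overlapping trigram windows for "student softly wood":
  (none found)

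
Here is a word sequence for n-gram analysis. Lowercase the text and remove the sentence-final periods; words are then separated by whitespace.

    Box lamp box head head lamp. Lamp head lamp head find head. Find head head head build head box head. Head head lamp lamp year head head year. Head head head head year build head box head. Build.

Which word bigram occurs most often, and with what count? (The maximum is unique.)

"head head", 9 times

Bigram frequencies (highest first):
  head head: 9
  box head: 3
  head lamp: 3
  lamp lamp: 2
  lamp head: 2
  head find: 2
  … (10 more, each ≤ 2)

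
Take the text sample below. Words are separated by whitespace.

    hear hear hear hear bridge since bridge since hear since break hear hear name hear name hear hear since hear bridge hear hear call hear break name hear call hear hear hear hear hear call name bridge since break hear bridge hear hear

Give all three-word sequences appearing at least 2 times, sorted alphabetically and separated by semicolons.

Trigram counts meeting the condition (at least 2 times):
  bridge hear hear: 2
  hear bridge hear: 2
  hear call hear: 2
  hear hear call: 2
  hear hear hear: 5
  hear name hear: 2
  since break hear: 2

bridge hear hear; hear bridge hear; hear call hear; hear hear call; hear hear hear; hear name hear; since break hear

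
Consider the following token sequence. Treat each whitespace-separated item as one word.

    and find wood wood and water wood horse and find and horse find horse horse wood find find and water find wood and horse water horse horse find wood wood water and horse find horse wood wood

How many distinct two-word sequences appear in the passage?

21

37 tokens → 36 bigram windows in total.
Repeated bigrams (each contributes count−1 duplicates):
  and horse: 3
  find wood: 3
  horse find: 3
  wood wood: 3
  and find: 2
  and water: 2
  find and: 2
  find horse: 2
  … (3 more repeated)
15 duplicate windows → 36 − 15 = 21 distinct.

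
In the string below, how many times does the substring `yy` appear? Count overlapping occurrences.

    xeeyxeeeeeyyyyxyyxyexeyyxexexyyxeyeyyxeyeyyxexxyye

Sliding a length-2 window over the 50 characters (49 positions):
  position 11–12: yy
  position 12–13: yy
  position 13–14: yy
  position 16–17: yy
  position 23–24: yy
  position 30–31: yy
  position 36–37: yy
  position 42–43: yy
  position 48–49: yy

9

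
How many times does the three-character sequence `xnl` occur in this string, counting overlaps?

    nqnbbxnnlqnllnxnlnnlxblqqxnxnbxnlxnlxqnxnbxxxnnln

3

Sliding a length-3 window over the 49 characters (47 positions):
  position 15–17: xnl
  position 31–33: xnl
  position 34–36: xnl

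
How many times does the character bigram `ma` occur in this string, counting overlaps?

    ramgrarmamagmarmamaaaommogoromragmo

5

Sliding a length-2 window over the 35 characters (34 positions):
  position 8–9: ma
  position 10–11: ma
  position 13–14: ma
  position 16–17: ma
  position 18–19: ma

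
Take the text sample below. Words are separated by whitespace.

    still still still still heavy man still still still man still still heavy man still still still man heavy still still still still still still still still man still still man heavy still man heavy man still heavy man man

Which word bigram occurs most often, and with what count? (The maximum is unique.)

"still still", 16 times

Bigram frequencies (highest first):
  still still: 16
  man still: 5
  still man: 5
  heavy man: 4
  still heavy: 3
  man heavy: 3
  … (2 more, each ≤ 2)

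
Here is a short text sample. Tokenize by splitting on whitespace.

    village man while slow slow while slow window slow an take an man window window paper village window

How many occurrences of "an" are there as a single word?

Scanning the 18 tokens for "an":
  position 10: an
  position 12: an

2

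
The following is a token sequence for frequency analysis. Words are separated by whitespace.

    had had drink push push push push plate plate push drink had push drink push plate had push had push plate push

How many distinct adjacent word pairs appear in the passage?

22 tokens → 21 bigram windows in total.
Repeated bigrams (each contributes count−1 duplicates):
  had push: 3
  push plate: 3
  push push: 3
  drink push: 2
  plate push: 2
  push drink: 2
9 duplicate windows → 21 − 9 = 12 distinct.

12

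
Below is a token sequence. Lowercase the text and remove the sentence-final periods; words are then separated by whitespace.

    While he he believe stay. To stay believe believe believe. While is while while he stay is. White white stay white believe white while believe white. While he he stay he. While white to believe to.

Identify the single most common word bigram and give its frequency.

Bigram frequencies (highest first):
  while he: 3
  he he: 2
  believe believe: 2
  he stay: 2
  believe white: 2
  white while: 2
  … (22 more, each ≤ 1)

"while he", 3 times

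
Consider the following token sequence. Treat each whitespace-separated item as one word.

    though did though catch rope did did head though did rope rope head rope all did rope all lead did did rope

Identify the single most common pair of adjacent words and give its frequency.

"did rope", 3 times

Bigram frequencies (highest first):
  did rope: 3
  though did: 2
  did did: 2
  rope all: 2
  did though: 1
  though catch: 1
  … (10 more, each ≤ 1)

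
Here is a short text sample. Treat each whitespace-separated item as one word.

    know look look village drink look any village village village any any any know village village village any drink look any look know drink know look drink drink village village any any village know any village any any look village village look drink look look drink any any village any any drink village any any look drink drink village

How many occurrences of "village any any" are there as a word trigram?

5

Scanning the 57 overlapping trigram windows for "village any any":
  position 10–12: village any any
  position 30–32: village any any
  position 36–38: village any any
  position 49–51: village any any
  position 53–55: village any any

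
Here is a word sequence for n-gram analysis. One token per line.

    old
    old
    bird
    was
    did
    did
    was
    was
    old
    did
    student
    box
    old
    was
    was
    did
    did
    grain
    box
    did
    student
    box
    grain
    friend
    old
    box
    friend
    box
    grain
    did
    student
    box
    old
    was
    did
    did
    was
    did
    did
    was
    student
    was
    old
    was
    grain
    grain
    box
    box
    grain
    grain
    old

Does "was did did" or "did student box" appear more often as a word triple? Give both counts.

"was did did" (4 vs 3)

"was did did": 4 occurrences
"did student box": 3 occurrences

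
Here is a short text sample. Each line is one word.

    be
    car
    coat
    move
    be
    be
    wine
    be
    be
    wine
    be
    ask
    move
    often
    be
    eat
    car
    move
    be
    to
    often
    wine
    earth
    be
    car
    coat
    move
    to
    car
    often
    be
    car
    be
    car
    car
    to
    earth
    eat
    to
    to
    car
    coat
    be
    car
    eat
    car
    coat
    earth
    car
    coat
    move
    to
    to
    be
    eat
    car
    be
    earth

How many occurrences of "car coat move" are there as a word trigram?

3

Scanning the 56 overlapping trigram windows for "car coat move":
  position 2–4: car coat move
  position 25–27: car coat move
  position 49–51: car coat move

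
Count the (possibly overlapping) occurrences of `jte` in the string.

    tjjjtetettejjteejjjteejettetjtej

Sliding a length-3 window over the 32 characters (30 positions):
  position 4–6: jte
  position 13–15: jte
  position 19–21: jte
  position 29–31: jte

4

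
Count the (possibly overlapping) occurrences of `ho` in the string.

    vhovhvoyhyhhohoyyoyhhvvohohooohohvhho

7

Sliding a length-2 window over the 37 characters (36 positions):
  position 2–3: ho
  position 12–13: ho
  position 14–15: ho
  position 25–26: ho
  position 27–28: ho
  position 31–32: ho
  position 36–37: ho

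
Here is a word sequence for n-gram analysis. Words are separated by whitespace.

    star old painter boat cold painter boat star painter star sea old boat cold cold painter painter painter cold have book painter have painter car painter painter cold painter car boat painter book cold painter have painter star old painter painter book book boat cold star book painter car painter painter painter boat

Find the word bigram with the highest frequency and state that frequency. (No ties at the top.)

Bigram frequencies (highest first):
  painter painter: 6
  cold painter: 4
  painter boat: 3
  boat cold: 3
  painter car: 3
  star old: 2
  … (23 more, each ≤ 2)

"painter painter", 6 times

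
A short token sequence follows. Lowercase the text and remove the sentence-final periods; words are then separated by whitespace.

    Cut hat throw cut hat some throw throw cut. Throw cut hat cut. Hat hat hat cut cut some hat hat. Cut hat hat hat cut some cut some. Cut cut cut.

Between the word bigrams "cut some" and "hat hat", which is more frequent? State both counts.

"cut some": 3 occurrences
"hat hat": 5 occurrences

"hat hat" (5 vs 3)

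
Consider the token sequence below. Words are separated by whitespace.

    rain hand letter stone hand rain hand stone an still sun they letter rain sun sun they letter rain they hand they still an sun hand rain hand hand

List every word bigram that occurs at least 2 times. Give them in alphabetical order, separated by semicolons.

hand rain; letter rain; rain hand; sun they; they letter

Bigram counts meeting the condition (at least 2 times):
  hand rain: 2
  letter rain: 2
  rain hand: 3
  sun they: 2
  they letter: 2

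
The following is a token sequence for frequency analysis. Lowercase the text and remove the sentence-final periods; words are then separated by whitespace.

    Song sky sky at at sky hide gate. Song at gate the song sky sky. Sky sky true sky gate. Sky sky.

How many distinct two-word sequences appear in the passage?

22 tokens → 21 bigram windows in total.
Repeated bigrams (each contributes count−1 duplicates):
  sky sky: 5
  song sky: 2
5 duplicate windows → 21 − 5 = 16 distinct.

16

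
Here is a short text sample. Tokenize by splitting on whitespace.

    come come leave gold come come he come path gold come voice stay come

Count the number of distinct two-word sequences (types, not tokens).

14 tokens → 13 bigram windows in total.
Repeated bigrams (each contributes count−1 duplicates):
  come come: 2
  gold come: 2
2 duplicate windows → 13 − 2 = 11 distinct.

11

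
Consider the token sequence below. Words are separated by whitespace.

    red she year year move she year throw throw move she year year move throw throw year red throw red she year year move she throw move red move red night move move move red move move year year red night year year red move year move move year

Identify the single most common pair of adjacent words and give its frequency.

Bigram frequencies (highest first):
  year year: 5
  she year: 4
  year move: 4
  move move: 4
  move she: 3
  year red: 3
  … (15 more, each ≤ 3)

"year year", 5 times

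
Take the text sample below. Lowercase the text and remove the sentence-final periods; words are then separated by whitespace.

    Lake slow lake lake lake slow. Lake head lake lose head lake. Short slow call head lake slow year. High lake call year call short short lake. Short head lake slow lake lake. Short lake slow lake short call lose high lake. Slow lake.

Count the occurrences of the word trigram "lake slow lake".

5

Scanning the 42 overlapping trigram windows for "lake slow lake":
  position 1–3: lake slow lake
  position 5–7: lake slow lake
  position 30–32: lake slow lake
  position 35–37: lake slow lake
  position 42–44: lake slow lake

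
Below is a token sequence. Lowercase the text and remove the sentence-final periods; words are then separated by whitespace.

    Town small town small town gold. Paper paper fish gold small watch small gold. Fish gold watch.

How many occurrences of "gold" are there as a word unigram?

4

Scanning the 17 tokens for "gold":
  position 6: gold
  position 10: gold
  position 14: gold
  position 16: gold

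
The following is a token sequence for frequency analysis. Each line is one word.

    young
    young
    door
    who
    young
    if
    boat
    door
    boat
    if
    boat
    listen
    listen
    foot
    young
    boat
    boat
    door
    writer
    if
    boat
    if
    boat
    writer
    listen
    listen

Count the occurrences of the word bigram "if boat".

Scanning the 25 overlapping bigram windows for "if boat":
  position 6–7: if boat
  position 10–11: if boat
  position 20–21: if boat
  position 22–23: if boat

4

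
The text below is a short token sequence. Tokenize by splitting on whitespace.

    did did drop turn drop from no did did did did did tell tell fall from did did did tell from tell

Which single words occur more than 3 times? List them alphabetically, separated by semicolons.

Unigram counts meeting the condition (more than 3 times):
  did: 10
  tell: 4

did; tell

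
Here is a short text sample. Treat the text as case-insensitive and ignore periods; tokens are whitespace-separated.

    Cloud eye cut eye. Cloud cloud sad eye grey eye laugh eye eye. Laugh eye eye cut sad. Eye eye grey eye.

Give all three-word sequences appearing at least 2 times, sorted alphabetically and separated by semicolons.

eye grey eye; eye laugh eye; laugh eye eye

Trigram counts meeting the condition (at least 2 times):
  eye grey eye: 2
  eye laugh eye: 2
  laugh eye eye: 2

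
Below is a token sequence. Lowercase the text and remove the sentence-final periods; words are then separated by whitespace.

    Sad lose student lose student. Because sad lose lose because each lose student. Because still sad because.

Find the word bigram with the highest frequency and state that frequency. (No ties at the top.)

Bigram frequencies (highest first):
  lose student: 3
  sad lose: 2
  student because: 2
  student lose: 1
  because sad: 1
  lose lose: 1
  … (6 more, each ≤ 1)

"lose student", 3 times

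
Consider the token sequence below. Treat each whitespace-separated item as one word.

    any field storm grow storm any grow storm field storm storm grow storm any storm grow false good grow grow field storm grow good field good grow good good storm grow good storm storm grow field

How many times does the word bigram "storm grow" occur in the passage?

6

Scanning the 35 overlapping bigram windows for "storm grow":
  position 3–4: storm grow
  position 11–12: storm grow
  position 15–16: storm grow
  position 22–23: storm grow
  position 30–31: storm grow
  position 34–35: storm grow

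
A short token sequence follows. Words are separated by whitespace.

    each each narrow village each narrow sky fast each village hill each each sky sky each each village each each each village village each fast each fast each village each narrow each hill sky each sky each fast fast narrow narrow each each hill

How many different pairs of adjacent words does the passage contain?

21

44 tokens → 43 bigram windows in total.
Repeated bigrams (each contributes count−1 duplicates):
  each each: 6
  each village: 4
  village each: 4
  each fast: 3
  each narrow: 3
  fast each: 3
  sky each: 3
  each hill: 2
  … (2 more repeated)
22 duplicate windows → 43 − 22 = 21 distinct.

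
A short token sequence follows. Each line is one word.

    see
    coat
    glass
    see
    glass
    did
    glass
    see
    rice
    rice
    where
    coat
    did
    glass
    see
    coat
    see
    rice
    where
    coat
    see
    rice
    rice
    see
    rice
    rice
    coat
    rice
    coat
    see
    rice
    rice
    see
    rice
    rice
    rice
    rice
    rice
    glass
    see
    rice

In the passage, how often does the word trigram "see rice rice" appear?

Scanning the 39 overlapping trigram windows for "see rice rice":
  position 8–10: see rice rice
  position 21–23: see rice rice
  position 24–26: see rice rice
  position 30–32: see rice rice
  position 33–35: see rice rice

5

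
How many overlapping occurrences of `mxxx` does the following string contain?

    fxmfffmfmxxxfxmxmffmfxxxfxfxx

Sliding a length-4 window over the 29 characters (26 positions):
  position 9–12: mxxx

1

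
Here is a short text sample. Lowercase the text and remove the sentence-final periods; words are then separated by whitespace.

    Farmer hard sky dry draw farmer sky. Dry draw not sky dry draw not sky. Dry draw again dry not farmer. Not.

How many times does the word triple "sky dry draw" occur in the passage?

4

Scanning the 20 overlapping trigram windows for "sky dry draw":
  position 3–5: sky dry draw
  position 7–9: sky dry draw
  position 11–13: sky dry draw
  position 15–17: sky dry draw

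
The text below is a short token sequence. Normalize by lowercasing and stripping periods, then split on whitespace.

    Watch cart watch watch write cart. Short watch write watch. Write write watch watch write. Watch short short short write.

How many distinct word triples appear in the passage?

16

20 tokens → 18 trigram windows in total.
Repeated trigrams (each contributes count−1 duplicates):
  watch watch write: 2
  watch write watch: 2
2 duplicate windows → 18 − 2 = 16 distinct.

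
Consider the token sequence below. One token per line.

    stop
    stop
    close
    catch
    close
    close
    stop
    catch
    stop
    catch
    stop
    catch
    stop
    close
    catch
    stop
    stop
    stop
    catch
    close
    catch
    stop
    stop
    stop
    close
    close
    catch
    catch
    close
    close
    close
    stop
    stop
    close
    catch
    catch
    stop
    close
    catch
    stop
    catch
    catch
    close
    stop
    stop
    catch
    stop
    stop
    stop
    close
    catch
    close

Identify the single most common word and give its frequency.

"stop", 21 times

Unigram frequencies (highest first):
  stop: 21
  catch: 16
  close: 15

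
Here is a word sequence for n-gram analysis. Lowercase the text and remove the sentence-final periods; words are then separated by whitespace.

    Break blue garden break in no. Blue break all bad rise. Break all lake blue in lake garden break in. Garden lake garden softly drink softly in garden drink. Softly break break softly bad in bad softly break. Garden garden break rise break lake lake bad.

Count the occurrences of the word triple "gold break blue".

0

Scanning the 44 overlapping trigram windows for "gold break blue":
  (none found)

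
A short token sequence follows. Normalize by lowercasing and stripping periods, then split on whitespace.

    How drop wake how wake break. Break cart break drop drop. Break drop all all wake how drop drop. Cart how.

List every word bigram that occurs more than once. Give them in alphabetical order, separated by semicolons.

break drop; drop drop; how drop; wake how

Bigram counts meeting the condition (more than once):
  break drop: 2
  drop drop: 2
  how drop: 2
  wake how: 2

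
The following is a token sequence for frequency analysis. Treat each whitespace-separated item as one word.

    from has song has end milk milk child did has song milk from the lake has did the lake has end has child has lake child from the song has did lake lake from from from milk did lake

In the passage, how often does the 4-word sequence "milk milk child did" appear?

Scanning the 36 overlapping 4-gram windows for "milk milk child did":
  position 6–9: milk milk child did

1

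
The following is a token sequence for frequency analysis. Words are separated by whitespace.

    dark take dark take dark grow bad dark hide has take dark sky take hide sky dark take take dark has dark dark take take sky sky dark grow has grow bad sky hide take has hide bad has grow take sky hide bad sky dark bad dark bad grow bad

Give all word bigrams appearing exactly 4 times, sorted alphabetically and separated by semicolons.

Bigram counts meeting the condition (exactly 4 times):
  dark take: 4
  take dark: 4

dark take; take dark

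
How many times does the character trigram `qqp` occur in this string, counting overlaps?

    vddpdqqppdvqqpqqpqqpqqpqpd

5

Sliding a length-3 window over the 26 characters (24 positions):
  position 6–8: qqp
  position 12–14: qqp
  position 15–17: qqp
  position 18–20: qqp
  position 21–23: qqp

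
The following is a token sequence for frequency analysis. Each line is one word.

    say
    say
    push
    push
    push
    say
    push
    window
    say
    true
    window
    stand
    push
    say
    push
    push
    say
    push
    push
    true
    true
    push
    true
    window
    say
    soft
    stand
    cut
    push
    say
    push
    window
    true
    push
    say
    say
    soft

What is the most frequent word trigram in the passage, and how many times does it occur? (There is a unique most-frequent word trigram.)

"push say push", 4 times

Trigram frequencies (highest first):
  push say push: 4
  say push push: 3
  push push say: 2
  say push window: 2
  say say push: 1
  push push push: 1
  … (22 more, each ≤ 1)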